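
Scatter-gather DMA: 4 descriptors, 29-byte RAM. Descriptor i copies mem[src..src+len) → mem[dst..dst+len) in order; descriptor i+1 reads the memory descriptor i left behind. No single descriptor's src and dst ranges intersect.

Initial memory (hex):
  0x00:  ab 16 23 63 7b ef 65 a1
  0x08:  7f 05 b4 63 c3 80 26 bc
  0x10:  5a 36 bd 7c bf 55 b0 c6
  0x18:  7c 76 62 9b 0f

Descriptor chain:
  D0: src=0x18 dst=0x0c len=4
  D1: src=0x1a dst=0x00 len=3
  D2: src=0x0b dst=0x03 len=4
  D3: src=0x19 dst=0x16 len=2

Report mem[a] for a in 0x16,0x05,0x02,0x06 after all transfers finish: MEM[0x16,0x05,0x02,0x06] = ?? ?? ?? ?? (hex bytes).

  after D0: wrote 4B at 0x0c = 7c76629b
  after D1: wrote 3B at 0x00 = 629b0f
  after D2: wrote 4B at 0x03 = 637c7662
  after D3: wrote 2B at 0x16 = 7662
query mem[0x16]=0x76, mem[0x05]=0x76, mem[0x02]=0x0f, mem[0x06]=0x62

MEM[0x16,0x05,0x02,0x06] = 76 76 0f 62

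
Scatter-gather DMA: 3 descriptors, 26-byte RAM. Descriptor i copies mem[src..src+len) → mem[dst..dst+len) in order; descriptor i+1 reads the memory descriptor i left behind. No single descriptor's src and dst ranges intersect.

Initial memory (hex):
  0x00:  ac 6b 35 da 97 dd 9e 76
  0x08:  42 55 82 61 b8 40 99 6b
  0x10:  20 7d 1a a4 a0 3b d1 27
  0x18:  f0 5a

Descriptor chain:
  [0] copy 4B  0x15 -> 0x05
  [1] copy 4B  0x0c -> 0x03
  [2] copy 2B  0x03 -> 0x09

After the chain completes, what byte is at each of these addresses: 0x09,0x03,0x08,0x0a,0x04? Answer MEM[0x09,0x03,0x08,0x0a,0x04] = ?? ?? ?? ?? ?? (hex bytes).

D0: mem[0x05..0x08] <- [3b d1 27 f0]
D1: mem[0x03..0x06] <- [b8 40 99 6b]
D2: mem[0x09..0x0a] <- [b8 40]
query mem[0x09]=0xb8, mem[0x03]=0xb8, mem[0x08]=0xf0, mem[0x0a]=0x40, mem[0x04]=0x40

MEM[0x09,0x03,0x08,0x0a,0x04] = b8 b8 f0 40 40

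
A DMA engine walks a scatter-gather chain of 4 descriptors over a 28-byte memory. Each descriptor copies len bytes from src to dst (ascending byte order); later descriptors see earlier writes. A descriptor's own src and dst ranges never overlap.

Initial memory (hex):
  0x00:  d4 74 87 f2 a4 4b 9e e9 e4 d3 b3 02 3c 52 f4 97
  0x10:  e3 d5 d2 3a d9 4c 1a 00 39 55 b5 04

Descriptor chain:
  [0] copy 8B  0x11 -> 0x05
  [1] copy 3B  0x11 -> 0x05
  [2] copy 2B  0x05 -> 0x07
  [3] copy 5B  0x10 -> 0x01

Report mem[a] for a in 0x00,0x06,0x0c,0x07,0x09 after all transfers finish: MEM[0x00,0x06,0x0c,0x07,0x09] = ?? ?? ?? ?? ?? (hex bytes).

D0: mem[0x05..0x0c] <- [d5 d2 3a d9 4c 1a 00 39]
D1: mem[0x05..0x07] <- [d5 d2 3a]
D2: mem[0x07..0x08] <- [d5 d2]
D3: mem[0x01..0x05] <- [e3 d5 d2 3a d9]
query mem[0x00]=0xd4, mem[0x06]=0xd2, mem[0x0c]=0x39, mem[0x07]=0xd5, mem[0x09]=0x4c

MEM[0x00,0x06,0x0c,0x07,0x09] = d4 d2 39 d5 4c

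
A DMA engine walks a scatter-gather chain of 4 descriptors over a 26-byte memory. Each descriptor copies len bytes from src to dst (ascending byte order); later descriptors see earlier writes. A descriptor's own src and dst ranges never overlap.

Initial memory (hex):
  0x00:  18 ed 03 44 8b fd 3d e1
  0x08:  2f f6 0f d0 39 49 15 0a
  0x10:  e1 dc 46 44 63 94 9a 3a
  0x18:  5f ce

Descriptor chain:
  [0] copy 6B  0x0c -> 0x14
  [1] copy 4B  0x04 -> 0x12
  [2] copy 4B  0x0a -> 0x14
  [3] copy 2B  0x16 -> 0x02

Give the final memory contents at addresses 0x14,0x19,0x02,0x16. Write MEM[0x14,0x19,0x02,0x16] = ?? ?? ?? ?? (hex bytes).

MEM[0x14,0x19,0x02,0x16] = 0f dc 39 39

#0 dst[0x14+6] := {0x39,0x49,0x15,0x0a,0xe1,0xdc}
#1 dst[0x12+4] := {0x8b,0xfd,0x3d,0xe1}
#2 dst[0x14+4] := {0x0f,0xd0,0x39,0x49}
#3 dst[0x02+2] := {0x39,0x49}
query mem[0x14]=0x0f, mem[0x19]=0xdc, mem[0x02]=0x39, mem[0x16]=0x39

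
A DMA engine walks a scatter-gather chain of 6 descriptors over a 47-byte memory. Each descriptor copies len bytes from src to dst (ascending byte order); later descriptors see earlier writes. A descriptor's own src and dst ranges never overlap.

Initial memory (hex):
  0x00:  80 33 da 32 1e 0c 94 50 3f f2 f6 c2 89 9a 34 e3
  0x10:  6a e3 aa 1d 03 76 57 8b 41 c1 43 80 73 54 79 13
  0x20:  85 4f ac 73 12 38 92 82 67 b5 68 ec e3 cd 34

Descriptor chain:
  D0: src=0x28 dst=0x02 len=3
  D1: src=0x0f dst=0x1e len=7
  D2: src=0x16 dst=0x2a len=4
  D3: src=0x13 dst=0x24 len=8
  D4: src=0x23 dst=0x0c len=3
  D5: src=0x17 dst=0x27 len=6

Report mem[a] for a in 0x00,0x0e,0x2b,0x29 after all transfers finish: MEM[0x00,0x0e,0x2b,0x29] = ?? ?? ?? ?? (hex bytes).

#0 dst[0x02+3] := {0x67,0xb5,0x68}
#1 dst[0x1e+7] := {0xe3,0x6a,0xe3,0xaa,0x1d,0x03,0x76}
#2 dst[0x2a+4] := {0x57,0x8b,0x41,0xc1}
#3 dst[0x24+8] := {0x1d,0x03,0x76,0x57,0x8b,0x41,0xc1,0x43}
#4 dst[0x0c+3] := {0x03,0x1d,0x03}
#5 dst[0x27+6] := {0x8b,0x41,0xc1,0x43,0x80,0x73}
query mem[0x00]=0x80, mem[0x0e]=0x03, mem[0x2b]=0x80, mem[0x29]=0xc1

MEM[0x00,0x0e,0x2b,0x29] = 80 03 80 c1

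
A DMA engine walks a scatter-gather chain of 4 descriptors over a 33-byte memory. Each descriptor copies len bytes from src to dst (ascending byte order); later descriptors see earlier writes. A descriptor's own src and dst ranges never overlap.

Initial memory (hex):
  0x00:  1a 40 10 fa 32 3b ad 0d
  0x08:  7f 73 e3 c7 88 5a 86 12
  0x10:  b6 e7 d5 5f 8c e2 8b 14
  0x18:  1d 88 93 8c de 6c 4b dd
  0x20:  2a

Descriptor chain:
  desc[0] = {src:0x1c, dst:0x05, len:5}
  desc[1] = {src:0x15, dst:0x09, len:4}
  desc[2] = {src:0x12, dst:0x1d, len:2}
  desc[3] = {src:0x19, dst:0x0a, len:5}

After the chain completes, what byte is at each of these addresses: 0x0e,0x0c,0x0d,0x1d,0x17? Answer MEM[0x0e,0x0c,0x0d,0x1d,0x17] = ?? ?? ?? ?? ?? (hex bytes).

MEM[0x0e,0x0c,0x0d,0x1d,0x17] = d5 8c de d5 14

#0 dst[0x05+5] := {0xde,0x6c,0x4b,0xdd,0x2a}
#1 dst[0x09+4] := {0xe2,0x8b,0x14,0x1d}
#2 dst[0x1d+2] := {0xd5,0x5f}
#3 dst[0x0a+5] := {0x88,0x93,0x8c,0xde,0xd5}
query mem[0x0e]=0xd5, mem[0x0c]=0x8c, mem[0x0d]=0xde, mem[0x1d]=0xd5, mem[0x17]=0x14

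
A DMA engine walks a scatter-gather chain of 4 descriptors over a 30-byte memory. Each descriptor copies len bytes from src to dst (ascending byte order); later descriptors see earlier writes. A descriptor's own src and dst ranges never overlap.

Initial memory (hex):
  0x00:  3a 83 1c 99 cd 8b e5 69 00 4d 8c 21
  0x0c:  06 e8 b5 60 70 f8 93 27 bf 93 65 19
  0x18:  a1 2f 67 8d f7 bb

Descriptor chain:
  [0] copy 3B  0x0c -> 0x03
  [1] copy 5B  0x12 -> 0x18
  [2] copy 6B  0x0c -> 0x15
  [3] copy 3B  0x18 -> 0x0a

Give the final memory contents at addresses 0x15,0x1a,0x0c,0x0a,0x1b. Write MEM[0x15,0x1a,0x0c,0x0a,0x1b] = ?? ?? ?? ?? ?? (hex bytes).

MEM[0x15,0x1a,0x0c,0x0a,0x1b] = 06 f8 f8 60 93

D0: mem[0x03..0x05] <- [06 e8 b5]
D1: mem[0x18..0x1c] <- [93 27 bf 93 65]
D2: mem[0x15..0x1a] <- [06 e8 b5 60 70 f8]
D3: mem[0x0a..0x0c] <- [60 70 f8]
query mem[0x15]=0x06, mem[0x1a]=0xf8, mem[0x0c]=0xf8, mem[0x0a]=0x60, mem[0x1b]=0x93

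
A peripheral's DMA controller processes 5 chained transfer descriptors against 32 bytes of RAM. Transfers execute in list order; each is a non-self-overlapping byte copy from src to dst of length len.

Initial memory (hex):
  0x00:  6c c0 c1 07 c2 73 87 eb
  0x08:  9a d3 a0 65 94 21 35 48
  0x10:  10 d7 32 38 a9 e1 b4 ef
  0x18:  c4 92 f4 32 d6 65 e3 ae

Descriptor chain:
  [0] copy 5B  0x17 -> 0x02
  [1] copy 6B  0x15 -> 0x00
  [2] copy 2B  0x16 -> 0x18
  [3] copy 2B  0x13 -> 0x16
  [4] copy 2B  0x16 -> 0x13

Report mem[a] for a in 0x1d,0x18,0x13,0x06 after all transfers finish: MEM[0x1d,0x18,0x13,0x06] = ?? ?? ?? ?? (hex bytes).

MEM[0x1d,0x18,0x13,0x06] = 65 b4 38 32

  after D0: wrote 5B at 0x02 = efc492f432
  after D1: wrote 6B at 0x00 = e1b4efc492f4
  after D2: wrote 2B at 0x18 = b4ef
  after D3: wrote 2B at 0x16 = 38a9
  after D4: wrote 2B at 0x13 = 38a9
query mem[0x1d]=0x65, mem[0x18]=0xb4, mem[0x13]=0x38, mem[0x06]=0x32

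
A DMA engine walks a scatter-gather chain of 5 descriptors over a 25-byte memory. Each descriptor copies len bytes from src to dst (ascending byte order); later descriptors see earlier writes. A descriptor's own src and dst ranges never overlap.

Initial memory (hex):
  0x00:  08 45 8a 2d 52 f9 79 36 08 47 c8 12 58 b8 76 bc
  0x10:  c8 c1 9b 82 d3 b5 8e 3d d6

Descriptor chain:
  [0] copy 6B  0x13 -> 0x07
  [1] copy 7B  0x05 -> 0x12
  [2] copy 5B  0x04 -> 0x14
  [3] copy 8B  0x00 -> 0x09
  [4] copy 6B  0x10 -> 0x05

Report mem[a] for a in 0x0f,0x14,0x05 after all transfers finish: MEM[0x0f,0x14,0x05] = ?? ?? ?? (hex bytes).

  after D0: wrote 6B at 0x07 = 82d3b58e3dd6
  after D1: wrote 7B at 0x12 = f97982d3b58e3d
  after D2: wrote 5B at 0x14 = 52f97982d3
  after D3: wrote 8B at 0x09 = 08458a2d52f97982
  after D4: wrote 6B at 0x05 = 82c1f97952f9
query mem[0x0f]=0x79, mem[0x14]=0x52, mem[0x05]=0x82

MEM[0x0f,0x14,0x05] = 79 52 82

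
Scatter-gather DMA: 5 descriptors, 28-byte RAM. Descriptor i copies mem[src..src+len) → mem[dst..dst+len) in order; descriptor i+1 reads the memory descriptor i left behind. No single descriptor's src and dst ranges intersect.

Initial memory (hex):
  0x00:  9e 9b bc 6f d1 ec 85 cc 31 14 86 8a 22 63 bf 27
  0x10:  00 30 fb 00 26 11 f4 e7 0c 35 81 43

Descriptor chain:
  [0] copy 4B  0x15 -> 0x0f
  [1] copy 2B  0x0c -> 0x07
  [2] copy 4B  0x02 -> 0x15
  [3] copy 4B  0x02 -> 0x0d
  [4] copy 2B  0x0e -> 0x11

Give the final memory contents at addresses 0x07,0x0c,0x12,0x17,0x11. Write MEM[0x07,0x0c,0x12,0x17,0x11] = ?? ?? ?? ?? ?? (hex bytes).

MEM[0x07,0x0c,0x12,0x17,0x11] = 22 22 d1 d1 6f

[0] 0x15->0x0f len=4 : 11 f4 e7 0c
[1] 0x0c->0x07 len=2 : 22 63
[2] 0x02->0x15 len=4 : bc 6f d1 ec
[3] 0x02->0x0d len=4 : bc 6f d1 ec
[4] 0x0e->0x11 len=2 : 6f d1
query mem[0x07]=0x22, mem[0x0c]=0x22, mem[0x12]=0xd1, mem[0x17]=0xd1, mem[0x11]=0x6f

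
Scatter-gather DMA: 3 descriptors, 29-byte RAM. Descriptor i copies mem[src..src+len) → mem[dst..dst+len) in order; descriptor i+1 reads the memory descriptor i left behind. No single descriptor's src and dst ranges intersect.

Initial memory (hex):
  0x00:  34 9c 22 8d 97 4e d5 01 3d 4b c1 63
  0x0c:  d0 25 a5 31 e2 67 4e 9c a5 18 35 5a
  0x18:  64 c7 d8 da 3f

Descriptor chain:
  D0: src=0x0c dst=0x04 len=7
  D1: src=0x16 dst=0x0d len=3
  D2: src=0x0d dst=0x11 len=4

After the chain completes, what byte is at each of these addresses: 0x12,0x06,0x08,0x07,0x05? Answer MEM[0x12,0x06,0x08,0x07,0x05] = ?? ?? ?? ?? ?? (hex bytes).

  after D0: wrote 7B at 0x04 = d025a531e2674e
  after D1: wrote 3B at 0x0d = 355a64
  after D2: wrote 4B at 0x11 = 355a64e2
query mem[0x12]=0x5a, mem[0x06]=0xa5, mem[0x08]=0xe2, mem[0x07]=0x31, mem[0x05]=0x25

MEM[0x12,0x06,0x08,0x07,0x05] = 5a a5 e2 31 25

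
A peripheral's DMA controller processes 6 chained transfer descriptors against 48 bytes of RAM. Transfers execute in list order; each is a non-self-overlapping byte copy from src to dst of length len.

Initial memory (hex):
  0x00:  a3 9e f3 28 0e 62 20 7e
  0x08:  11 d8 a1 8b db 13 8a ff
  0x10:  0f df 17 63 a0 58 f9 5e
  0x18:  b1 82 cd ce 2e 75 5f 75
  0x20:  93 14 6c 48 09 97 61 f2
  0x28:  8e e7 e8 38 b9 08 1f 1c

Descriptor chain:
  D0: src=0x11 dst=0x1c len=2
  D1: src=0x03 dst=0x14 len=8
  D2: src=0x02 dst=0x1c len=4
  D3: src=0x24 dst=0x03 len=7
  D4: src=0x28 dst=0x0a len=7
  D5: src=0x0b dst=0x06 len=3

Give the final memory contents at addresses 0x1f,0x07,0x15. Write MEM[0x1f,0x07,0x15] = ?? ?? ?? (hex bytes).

D0: mem[0x1c..0x1d] <- [df 17]
D1: mem[0x14..0x1b] <- [28 0e 62 20 7e 11 d8 a1]
D2: mem[0x1c..0x1f] <- [f3 28 0e 62]
D3: mem[0x03..0x09] <- [09 97 61 f2 8e e7 e8]
D4: mem[0x0a..0x10] <- [8e e7 e8 38 b9 08 1f]
D5: mem[0x06..0x08] <- [e7 e8 38]
query mem[0x1f]=0x62, mem[0x07]=0xe8, mem[0x15]=0x0e

MEM[0x1f,0x07,0x15] = 62 e8 0e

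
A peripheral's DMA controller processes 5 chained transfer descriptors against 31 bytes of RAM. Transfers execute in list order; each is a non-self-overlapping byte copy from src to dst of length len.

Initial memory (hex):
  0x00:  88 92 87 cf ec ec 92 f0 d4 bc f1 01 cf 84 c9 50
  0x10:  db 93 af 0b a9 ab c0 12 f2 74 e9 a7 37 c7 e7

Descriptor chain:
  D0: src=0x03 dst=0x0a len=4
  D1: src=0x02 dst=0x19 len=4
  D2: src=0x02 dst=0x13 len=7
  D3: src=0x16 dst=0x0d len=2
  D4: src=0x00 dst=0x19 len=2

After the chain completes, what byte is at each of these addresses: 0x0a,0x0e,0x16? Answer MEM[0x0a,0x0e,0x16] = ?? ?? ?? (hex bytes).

[0] 0x03->0x0a len=4 : cf ec ec 92
[1] 0x02->0x19 len=4 : 87 cf ec ec
[2] 0x02->0x13 len=7 : 87 cf ec ec 92 f0 d4
[3] 0x16->0x0d len=2 : ec 92
[4] 0x00->0x19 len=2 : 88 92
query mem[0x0a]=0xcf, mem[0x0e]=0x92, mem[0x16]=0xec

MEM[0x0a,0x0e,0x16] = cf 92 ec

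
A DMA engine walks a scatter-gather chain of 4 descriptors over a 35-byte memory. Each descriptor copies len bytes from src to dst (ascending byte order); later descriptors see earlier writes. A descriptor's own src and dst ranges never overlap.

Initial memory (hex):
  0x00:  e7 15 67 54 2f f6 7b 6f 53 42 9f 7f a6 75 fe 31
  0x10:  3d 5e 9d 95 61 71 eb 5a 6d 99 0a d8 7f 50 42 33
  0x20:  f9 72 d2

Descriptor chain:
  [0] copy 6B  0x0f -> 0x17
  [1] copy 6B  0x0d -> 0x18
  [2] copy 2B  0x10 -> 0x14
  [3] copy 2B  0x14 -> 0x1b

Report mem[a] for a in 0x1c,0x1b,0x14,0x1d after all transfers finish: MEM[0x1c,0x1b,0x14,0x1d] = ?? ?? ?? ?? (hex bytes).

[0] 0x0f->0x17 len=6 : 31 3d 5e 9d 95 61
[1] 0x0d->0x18 len=6 : 75 fe 31 3d 5e 9d
[2] 0x10->0x14 len=2 : 3d 5e
[3] 0x14->0x1b len=2 : 3d 5e
query mem[0x1c]=0x5e, mem[0x1b]=0x3d, mem[0x14]=0x3d, mem[0x1d]=0x9d

MEM[0x1c,0x1b,0x14,0x1d] = 5e 3d 3d 9d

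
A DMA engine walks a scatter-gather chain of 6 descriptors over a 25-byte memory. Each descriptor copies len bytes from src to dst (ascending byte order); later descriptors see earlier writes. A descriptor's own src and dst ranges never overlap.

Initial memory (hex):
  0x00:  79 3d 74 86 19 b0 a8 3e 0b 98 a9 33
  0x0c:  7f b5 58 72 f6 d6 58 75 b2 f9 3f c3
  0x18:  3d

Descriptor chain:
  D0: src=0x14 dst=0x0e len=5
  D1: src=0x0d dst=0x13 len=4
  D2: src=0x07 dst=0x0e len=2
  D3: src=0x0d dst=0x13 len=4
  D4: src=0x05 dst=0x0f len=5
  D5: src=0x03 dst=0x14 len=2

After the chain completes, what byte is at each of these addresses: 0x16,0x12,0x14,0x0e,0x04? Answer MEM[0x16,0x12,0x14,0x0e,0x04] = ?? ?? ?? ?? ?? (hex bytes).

[0] 0x14->0x0e len=5 : b2 f9 3f c3 3d
[1] 0x0d->0x13 len=4 : b5 b2 f9 3f
[2] 0x07->0x0e len=2 : 3e 0b
[3] 0x0d->0x13 len=4 : b5 3e 0b 3f
[4] 0x05->0x0f len=5 : b0 a8 3e 0b 98
[5] 0x03->0x14 len=2 : 86 19
query mem[0x16]=0x3f, mem[0x12]=0x0b, mem[0x14]=0x86, mem[0x0e]=0x3e, mem[0x04]=0x19

MEM[0x16,0x12,0x14,0x0e,0x04] = 3f 0b 86 3e 19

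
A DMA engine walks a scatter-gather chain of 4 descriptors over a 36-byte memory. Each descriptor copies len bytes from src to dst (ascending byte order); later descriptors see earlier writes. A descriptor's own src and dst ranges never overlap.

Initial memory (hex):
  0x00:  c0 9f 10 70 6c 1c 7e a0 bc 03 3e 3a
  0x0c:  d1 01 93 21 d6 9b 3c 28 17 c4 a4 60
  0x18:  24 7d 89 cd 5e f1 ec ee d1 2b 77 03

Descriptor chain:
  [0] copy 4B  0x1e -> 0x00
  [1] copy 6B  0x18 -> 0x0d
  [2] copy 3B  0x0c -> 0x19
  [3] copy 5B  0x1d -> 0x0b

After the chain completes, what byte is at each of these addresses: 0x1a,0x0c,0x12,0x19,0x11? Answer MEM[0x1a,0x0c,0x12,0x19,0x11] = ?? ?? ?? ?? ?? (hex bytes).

MEM[0x1a,0x0c,0x12,0x19,0x11] = 24 ec f1 d1 5e

#0 dst[0x00+4] := {0xec,0xee,0xd1,0x2b}
#1 dst[0x0d+6] := {0x24,0x7d,0x89,0xcd,0x5e,0xf1}
#2 dst[0x19+3] := {0xd1,0x24,0x7d}
#3 dst[0x0b+5] := {0xf1,0xec,0xee,0xd1,0x2b}
query mem[0x1a]=0x24, mem[0x0c]=0xec, mem[0x12]=0xf1, mem[0x19]=0xd1, mem[0x11]=0x5e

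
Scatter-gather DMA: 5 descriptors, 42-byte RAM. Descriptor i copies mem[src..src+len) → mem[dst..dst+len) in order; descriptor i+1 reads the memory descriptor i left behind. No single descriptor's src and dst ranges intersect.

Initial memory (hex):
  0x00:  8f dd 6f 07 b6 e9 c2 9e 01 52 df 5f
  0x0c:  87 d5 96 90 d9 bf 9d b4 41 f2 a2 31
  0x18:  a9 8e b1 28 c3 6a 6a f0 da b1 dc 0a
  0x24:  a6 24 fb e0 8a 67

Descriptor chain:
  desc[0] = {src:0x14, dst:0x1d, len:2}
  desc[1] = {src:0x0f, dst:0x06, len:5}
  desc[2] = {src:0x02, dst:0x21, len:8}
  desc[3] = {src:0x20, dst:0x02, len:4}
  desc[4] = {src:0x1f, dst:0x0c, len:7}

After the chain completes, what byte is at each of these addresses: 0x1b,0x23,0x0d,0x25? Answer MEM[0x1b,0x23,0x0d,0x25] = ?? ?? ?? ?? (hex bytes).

MEM[0x1b,0x23,0x0d,0x25] = 28 b6 da 90

#0 dst[0x1d+2] := {0x41,0xf2}
#1 dst[0x06+5] := {0x90,0xd9,0xbf,0x9d,0xb4}
#2 dst[0x21+8] := {0x6f,0x07,0xb6,0xe9,0x90,0xd9,0xbf,0x9d}
#3 dst[0x02+4] := {0xda,0x6f,0x07,0xb6}
#4 dst[0x0c+7] := {0xf0,0xda,0x6f,0x07,0xb6,0xe9,0x90}
query mem[0x1b]=0x28, mem[0x23]=0xb6, mem[0x0d]=0xda, mem[0x25]=0x90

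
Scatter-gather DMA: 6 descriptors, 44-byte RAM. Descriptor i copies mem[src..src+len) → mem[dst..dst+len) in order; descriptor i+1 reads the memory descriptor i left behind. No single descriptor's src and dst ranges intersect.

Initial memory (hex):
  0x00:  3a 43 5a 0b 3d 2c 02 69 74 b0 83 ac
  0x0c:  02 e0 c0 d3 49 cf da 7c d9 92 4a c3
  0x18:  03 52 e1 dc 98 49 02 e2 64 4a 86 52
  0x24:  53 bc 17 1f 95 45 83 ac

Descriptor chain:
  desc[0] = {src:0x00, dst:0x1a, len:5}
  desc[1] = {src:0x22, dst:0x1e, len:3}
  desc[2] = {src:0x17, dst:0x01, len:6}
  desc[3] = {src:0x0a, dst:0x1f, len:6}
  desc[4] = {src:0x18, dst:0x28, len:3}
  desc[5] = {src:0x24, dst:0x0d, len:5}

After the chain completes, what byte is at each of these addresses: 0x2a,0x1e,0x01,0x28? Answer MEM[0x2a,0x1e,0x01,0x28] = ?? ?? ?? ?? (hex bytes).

  after D0: wrote 5B at 0x1a = 3a435a0b3d
  after D1: wrote 3B at 0x1e = 865253
  after D2: wrote 6B at 0x01 = c303523a435a
  after D3: wrote 6B at 0x1f = 83ac02e0c0d3
  after D4: wrote 3B at 0x28 = 03523a
  after D5: wrote 5B at 0x0d = d3bc171f03
query mem[0x2a]=0x3a, mem[0x1e]=0x86, mem[0x01]=0xc3, mem[0x28]=0x03

MEM[0x2a,0x1e,0x01,0x28] = 3a 86 c3 03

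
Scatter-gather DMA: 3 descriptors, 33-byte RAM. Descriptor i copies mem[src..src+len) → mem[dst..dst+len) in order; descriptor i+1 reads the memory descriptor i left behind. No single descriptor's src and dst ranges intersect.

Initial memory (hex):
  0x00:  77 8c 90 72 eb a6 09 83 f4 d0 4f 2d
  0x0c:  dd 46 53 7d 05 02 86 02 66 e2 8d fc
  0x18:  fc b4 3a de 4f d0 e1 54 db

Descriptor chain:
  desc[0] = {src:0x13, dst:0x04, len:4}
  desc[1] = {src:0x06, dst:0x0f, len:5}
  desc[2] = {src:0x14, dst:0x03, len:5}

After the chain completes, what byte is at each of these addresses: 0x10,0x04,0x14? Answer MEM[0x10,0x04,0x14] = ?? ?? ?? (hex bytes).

MEM[0x10,0x04,0x14] = 8d e2 66

D0: mem[0x04..0x07] <- [02 66 e2 8d]
D1: mem[0x0f..0x13] <- [e2 8d f4 d0 4f]
D2: mem[0x03..0x07] <- [66 e2 8d fc fc]
query mem[0x10]=0x8d, mem[0x04]=0xe2, mem[0x14]=0x66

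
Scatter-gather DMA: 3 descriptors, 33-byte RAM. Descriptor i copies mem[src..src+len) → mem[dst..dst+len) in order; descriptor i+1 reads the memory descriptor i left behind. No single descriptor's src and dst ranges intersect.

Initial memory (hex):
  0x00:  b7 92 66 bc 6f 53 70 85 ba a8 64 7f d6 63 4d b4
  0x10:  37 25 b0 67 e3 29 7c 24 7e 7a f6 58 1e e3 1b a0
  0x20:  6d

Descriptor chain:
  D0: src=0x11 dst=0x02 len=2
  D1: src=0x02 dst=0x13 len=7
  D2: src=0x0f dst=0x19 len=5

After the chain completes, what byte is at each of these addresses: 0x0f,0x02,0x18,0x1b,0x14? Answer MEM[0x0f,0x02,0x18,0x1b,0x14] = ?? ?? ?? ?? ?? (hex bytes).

MEM[0x0f,0x02,0x18,0x1b,0x14] = b4 25 85 25 b0

[0] 0x11->0x02 len=2 : 25 b0
[1] 0x02->0x13 len=7 : 25 b0 6f 53 70 85 ba
[2] 0x0f->0x19 len=5 : b4 37 25 b0 25
query mem[0x0f]=0xb4, mem[0x02]=0x25, mem[0x18]=0x85, mem[0x1b]=0x25, mem[0x14]=0xb0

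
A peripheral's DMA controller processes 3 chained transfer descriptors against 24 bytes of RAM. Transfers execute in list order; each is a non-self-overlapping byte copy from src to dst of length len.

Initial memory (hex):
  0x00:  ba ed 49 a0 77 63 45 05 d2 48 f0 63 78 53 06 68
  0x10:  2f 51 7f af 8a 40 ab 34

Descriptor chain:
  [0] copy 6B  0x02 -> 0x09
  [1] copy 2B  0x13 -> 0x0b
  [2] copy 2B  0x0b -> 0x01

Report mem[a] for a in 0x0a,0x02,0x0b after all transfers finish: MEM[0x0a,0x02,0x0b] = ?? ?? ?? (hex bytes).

MEM[0x0a,0x02,0x0b] = a0 8a af

[0] 0x02->0x09 len=6 : 49 a0 77 63 45 05
[1] 0x13->0x0b len=2 : af 8a
[2] 0x0b->0x01 len=2 : af 8a
query mem[0x0a]=0xa0, mem[0x02]=0x8a, mem[0x0b]=0xaf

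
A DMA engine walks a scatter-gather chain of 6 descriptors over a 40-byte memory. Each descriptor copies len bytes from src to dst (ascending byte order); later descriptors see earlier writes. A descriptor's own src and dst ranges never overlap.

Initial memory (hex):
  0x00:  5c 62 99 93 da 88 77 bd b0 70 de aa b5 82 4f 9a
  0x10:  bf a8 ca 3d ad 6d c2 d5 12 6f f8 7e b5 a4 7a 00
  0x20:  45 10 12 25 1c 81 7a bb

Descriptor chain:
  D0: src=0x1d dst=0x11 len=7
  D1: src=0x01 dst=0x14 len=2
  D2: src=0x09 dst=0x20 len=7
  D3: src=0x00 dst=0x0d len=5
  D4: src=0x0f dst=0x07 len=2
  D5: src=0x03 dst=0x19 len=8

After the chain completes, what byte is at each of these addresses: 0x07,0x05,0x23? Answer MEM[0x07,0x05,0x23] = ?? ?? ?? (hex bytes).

MEM[0x07,0x05,0x23] = 99 88 b5

[0] 0x1d->0x11 len=7 : a4 7a 00 45 10 12 25
[1] 0x01->0x14 len=2 : 62 99
[2] 0x09->0x20 len=7 : 70 de aa b5 82 4f 9a
[3] 0x00->0x0d len=5 : 5c 62 99 93 da
[4] 0x0f->0x07 len=2 : 99 93
[5] 0x03->0x19 len=8 : 93 da 88 77 99 93 70 de
query mem[0x07]=0x99, mem[0x05]=0x88, mem[0x23]=0xb5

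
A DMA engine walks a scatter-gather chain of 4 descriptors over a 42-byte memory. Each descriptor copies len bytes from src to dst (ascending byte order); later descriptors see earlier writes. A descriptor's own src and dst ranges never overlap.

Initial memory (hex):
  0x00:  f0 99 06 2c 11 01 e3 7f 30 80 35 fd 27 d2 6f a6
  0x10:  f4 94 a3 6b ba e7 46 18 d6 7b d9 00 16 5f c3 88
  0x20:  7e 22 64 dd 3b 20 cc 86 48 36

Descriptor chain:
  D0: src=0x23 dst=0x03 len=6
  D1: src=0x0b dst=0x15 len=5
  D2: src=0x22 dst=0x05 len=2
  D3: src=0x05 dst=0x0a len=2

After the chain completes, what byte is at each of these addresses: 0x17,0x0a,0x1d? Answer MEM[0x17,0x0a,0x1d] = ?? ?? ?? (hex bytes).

  after D0: wrote 6B at 0x03 = dd3b20cc8648
  after D1: wrote 5B at 0x15 = fd27d26fa6
  after D2: wrote 2B at 0x05 = 64dd
  after D3: wrote 2B at 0x0a = 64dd
query mem[0x17]=0xd2, mem[0x0a]=0x64, mem[0x1d]=0x5f

MEM[0x17,0x0a,0x1d] = d2 64 5f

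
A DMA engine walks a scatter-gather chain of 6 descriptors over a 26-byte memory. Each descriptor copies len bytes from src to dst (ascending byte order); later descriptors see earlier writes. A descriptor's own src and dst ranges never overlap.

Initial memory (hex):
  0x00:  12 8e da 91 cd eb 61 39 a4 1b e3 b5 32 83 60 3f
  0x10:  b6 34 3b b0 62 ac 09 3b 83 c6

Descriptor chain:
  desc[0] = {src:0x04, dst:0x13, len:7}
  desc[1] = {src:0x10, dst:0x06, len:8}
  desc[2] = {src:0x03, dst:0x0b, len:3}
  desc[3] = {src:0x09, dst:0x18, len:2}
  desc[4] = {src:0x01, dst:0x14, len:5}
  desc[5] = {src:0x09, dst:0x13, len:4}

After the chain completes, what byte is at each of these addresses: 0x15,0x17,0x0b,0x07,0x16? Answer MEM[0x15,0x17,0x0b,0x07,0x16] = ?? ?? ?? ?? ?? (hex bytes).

[0] 0x04->0x13 len=7 : cd eb 61 39 a4 1b e3
[1] 0x10->0x06 len=8 : b6 34 3b cd eb 61 39 a4
[2] 0x03->0x0b len=3 : 91 cd eb
[3] 0x09->0x18 len=2 : cd eb
[4] 0x01->0x14 len=5 : 8e da 91 cd eb
[5] 0x09->0x13 len=4 : cd eb 91 cd
query mem[0x15]=0x91, mem[0x17]=0xcd, mem[0x0b]=0x91, mem[0x07]=0x34, mem[0x16]=0xcd

MEM[0x15,0x17,0x0b,0x07,0x16] = 91 cd 91 34 cd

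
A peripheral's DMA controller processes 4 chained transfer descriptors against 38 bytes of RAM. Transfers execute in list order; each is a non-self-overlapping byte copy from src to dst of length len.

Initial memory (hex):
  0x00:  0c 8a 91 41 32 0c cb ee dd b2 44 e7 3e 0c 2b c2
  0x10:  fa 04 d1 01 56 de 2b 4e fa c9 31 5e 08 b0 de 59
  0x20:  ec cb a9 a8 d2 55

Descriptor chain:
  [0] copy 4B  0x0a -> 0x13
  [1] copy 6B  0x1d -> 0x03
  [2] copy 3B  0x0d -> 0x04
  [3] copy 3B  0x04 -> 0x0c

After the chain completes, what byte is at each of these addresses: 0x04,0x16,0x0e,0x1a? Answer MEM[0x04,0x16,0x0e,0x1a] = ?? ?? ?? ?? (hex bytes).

MEM[0x04,0x16,0x0e,0x1a] = 0c 0c c2 31

#0 dst[0x13+4] := {0x44,0xe7,0x3e,0x0c}
#1 dst[0x03+6] := {0xb0,0xde,0x59,0xec,0xcb,0xa9}
#2 dst[0x04+3] := {0x0c,0x2b,0xc2}
#3 dst[0x0c+3] := {0x0c,0x2b,0xc2}
query mem[0x04]=0x0c, mem[0x16]=0x0c, mem[0x0e]=0xc2, mem[0x1a]=0x31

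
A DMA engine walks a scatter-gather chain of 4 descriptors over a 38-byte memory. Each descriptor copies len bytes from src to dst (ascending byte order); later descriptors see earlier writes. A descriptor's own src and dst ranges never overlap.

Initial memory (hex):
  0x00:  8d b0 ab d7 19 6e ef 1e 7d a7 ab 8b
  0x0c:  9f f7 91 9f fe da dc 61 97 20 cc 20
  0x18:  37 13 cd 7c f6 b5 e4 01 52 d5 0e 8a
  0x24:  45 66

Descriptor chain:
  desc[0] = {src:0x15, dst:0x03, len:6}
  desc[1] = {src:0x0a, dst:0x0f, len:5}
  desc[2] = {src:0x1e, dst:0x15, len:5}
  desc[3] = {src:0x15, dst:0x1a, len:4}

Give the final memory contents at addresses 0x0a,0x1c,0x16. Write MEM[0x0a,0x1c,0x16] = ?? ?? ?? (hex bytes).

  after D0: wrote 6B at 0x03 = 20cc203713cd
  after D1: wrote 5B at 0x0f = ab8b9ff791
  after D2: wrote 5B at 0x15 = e40152d50e
  after D3: wrote 4B at 0x1a = e40152d5
query mem[0x0a]=0xab, mem[0x1c]=0x52, mem[0x16]=0x01

MEM[0x0a,0x1c,0x16] = ab 52 01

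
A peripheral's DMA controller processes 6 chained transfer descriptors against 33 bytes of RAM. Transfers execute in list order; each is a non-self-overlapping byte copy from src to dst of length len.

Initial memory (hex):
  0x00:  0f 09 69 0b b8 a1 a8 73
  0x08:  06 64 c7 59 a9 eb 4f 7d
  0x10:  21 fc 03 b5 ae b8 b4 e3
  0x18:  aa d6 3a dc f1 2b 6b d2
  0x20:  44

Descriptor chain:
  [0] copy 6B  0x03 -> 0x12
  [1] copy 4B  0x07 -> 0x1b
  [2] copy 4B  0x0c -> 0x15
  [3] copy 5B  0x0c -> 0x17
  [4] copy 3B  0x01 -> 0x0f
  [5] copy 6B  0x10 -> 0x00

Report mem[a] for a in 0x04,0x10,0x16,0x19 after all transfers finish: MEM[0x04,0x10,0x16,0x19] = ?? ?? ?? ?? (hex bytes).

MEM[0x04,0x10,0x16,0x19] = a1 69 eb 4f

D0: mem[0x12..0x17] <- [0b b8 a1 a8 73 06]
D1: mem[0x1b..0x1e] <- [73 06 64 c7]
D2: mem[0x15..0x18] <- [a9 eb 4f 7d]
D3: mem[0x17..0x1b] <- [a9 eb 4f 7d 21]
D4: mem[0x0f..0x11] <- [09 69 0b]
D5: mem[0x00..0x05] <- [69 0b 0b b8 a1 a9]
query mem[0x04]=0xa1, mem[0x10]=0x69, mem[0x16]=0xeb, mem[0x19]=0x4f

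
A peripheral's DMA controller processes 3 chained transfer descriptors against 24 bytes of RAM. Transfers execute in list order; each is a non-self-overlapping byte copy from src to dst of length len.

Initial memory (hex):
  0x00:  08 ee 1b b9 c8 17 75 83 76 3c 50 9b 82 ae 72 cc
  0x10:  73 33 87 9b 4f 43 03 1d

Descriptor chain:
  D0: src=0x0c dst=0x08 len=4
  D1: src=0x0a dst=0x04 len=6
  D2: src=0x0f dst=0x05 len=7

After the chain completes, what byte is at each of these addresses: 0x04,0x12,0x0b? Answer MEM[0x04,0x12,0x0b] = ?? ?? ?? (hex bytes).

[0] 0x0c->0x08 len=4 : 82 ae 72 cc
[1] 0x0a->0x04 len=6 : 72 cc 82 ae 72 cc
[2] 0x0f->0x05 len=7 : cc 73 33 87 9b 4f 43
query mem[0x04]=0x72, mem[0x12]=0x87, mem[0x0b]=0x43

MEM[0x04,0x12,0x0b] = 72 87 43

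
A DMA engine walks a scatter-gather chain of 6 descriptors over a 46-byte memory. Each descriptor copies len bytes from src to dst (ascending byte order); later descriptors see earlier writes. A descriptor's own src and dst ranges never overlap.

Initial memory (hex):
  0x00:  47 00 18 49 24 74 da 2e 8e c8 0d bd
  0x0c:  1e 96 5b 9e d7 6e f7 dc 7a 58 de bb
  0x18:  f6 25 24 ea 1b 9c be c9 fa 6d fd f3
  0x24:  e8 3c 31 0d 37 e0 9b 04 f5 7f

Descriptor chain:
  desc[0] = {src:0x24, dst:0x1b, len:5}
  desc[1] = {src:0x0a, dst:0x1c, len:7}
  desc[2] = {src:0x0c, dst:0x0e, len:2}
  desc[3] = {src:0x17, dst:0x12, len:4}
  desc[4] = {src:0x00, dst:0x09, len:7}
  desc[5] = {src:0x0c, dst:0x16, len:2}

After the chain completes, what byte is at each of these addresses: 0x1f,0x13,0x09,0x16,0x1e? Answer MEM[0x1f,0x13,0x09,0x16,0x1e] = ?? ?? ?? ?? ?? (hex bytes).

D0: mem[0x1b..0x1f] <- [e8 3c 31 0d 37]
D1: mem[0x1c..0x22] <- [0d bd 1e 96 5b 9e d7]
D2: mem[0x0e..0x0f] <- [1e 96]
D3: mem[0x12..0x15] <- [bb f6 25 24]
D4: mem[0x09..0x0f] <- [47 00 18 49 24 74 da]
D5: mem[0x16..0x17] <- [49 24]
query mem[0x1f]=0x96, mem[0x13]=0xf6, mem[0x09]=0x47, mem[0x16]=0x49, mem[0x1e]=0x1e

MEM[0x1f,0x13,0x09,0x16,0x1e] = 96 f6 47 49 1e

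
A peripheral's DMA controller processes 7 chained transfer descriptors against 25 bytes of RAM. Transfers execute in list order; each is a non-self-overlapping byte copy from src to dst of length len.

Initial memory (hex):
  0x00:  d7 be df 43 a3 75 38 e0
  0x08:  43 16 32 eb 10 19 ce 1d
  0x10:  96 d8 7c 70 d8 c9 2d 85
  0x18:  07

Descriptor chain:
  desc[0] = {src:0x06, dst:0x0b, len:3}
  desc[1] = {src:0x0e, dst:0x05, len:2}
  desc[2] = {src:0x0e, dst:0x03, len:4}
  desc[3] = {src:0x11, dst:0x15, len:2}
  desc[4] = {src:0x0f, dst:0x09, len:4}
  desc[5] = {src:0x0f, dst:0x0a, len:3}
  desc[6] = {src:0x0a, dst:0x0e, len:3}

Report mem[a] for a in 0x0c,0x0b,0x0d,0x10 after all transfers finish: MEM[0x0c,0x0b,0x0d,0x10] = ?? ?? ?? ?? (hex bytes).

D0: mem[0x0b..0x0d] <- [38 e0 43]
D1: mem[0x05..0x06] <- [ce 1d]
D2: mem[0x03..0x06] <- [ce 1d 96 d8]
D3: mem[0x15..0x16] <- [d8 7c]
D4: mem[0x09..0x0c] <- [1d 96 d8 7c]
D5: mem[0x0a..0x0c] <- [1d 96 d8]
D6: mem[0x0e..0x10] <- [1d 96 d8]
query mem[0x0c]=0xd8, mem[0x0b]=0x96, mem[0x0d]=0x43, mem[0x10]=0xd8

MEM[0x0c,0x0b,0x0d,0x10] = d8 96 43 d8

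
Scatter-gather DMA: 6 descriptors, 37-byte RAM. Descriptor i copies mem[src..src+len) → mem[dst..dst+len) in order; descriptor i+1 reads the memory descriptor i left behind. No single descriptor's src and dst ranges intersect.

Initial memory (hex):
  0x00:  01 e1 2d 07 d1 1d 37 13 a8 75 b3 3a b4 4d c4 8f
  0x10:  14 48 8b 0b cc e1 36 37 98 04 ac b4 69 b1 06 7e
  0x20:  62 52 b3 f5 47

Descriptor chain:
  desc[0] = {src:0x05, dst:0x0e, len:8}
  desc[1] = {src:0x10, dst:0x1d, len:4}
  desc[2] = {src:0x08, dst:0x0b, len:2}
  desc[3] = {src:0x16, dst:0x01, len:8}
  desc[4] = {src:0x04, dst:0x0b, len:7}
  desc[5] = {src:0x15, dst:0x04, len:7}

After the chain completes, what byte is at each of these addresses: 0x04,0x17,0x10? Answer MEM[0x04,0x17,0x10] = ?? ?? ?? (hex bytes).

#0 dst[0x0e+8] := {0x1d,0x37,0x13,0xa8,0x75,0xb3,0x3a,0xb4}
#1 dst[0x1d+4] := {0x13,0xa8,0x75,0xb3}
#2 dst[0x0b+2] := {0xa8,0x75}
#3 dst[0x01+8] := {0x36,0x37,0x98,0x04,0xac,0xb4,0x69,0x13}
#4 dst[0x0b+7] := {0x04,0xac,0xb4,0x69,0x13,0x75,0xb3}
#5 dst[0x04+7] := {0xb4,0x36,0x37,0x98,0x04,0xac,0xb4}
query mem[0x04]=0xb4, mem[0x17]=0x37, mem[0x10]=0x75

MEM[0x04,0x17,0x10] = b4 37 75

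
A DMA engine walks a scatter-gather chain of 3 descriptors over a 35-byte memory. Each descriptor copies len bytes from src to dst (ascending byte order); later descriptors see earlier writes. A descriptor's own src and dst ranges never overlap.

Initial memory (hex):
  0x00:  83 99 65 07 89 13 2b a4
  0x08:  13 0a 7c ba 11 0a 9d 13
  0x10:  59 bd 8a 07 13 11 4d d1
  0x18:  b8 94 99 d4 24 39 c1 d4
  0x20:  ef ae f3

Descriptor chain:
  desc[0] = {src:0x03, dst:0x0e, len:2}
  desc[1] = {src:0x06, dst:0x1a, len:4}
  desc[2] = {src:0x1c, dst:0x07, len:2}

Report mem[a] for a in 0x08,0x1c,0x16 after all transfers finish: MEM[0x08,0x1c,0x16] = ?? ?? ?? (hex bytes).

MEM[0x08,0x1c,0x16] = 0a 13 4d

[0] 0x03->0x0e len=2 : 07 89
[1] 0x06->0x1a len=4 : 2b a4 13 0a
[2] 0x1c->0x07 len=2 : 13 0a
query mem[0x08]=0x0a, mem[0x1c]=0x13, mem[0x16]=0x4d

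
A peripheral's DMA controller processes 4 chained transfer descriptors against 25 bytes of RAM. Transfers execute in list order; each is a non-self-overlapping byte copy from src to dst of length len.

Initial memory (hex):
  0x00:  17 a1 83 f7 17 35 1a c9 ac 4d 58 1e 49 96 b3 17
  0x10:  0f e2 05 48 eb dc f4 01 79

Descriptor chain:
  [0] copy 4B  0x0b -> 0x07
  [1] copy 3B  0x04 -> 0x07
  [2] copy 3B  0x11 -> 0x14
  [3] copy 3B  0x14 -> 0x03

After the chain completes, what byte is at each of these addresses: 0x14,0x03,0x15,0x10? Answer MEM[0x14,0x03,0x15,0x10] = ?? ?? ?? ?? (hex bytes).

MEM[0x14,0x03,0x15,0x10] = e2 e2 05 0f

  after D0: wrote 4B at 0x07 = 1e4996b3
  after D1: wrote 3B at 0x07 = 17351a
  after D2: wrote 3B at 0x14 = e20548
  after D3: wrote 3B at 0x03 = e20548
query mem[0x14]=0xe2, mem[0x03]=0xe2, mem[0x15]=0x05, mem[0x10]=0x0f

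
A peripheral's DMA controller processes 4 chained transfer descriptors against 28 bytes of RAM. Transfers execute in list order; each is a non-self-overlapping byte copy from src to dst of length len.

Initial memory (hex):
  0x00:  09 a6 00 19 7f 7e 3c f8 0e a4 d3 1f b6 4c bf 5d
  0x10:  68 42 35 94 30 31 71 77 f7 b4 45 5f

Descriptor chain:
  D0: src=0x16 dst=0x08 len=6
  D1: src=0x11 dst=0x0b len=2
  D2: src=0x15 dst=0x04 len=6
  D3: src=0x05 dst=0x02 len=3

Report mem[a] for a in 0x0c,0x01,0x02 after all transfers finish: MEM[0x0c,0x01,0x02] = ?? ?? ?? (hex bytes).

MEM[0x0c,0x01,0x02] = 35 a6 71

D0: mem[0x08..0x0d] <- [71 77 f7 b4 45 5f]
D1: mem[0x0b..0x0c] <- [42 35]
D2: mem[0x04..0x09] <- [31 71 77 f7 b4 45]
D3: mem[0x02..0x04] <- [71 77 f7]
query mem[0x0c]=0x35, mem[0x01]=0xa6, mem[0x02]=0x71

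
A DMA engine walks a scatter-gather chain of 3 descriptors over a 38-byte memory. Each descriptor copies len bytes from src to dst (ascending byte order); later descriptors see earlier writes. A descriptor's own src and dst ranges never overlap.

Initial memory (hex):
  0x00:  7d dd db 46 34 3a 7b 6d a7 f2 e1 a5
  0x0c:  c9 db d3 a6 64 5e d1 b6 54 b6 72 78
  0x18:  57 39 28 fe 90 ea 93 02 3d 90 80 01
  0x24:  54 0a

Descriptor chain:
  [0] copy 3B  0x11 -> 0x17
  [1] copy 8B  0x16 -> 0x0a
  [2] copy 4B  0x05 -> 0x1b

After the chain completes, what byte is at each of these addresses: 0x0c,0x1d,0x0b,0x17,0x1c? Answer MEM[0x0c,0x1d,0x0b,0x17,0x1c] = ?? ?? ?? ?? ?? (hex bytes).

#0 dst[0x17+3] := {0x5e,0xd1,0xb6}
#1 dst[0x0a+8] := {0x72,0x5e,0xd1,0xb6,0x28,0xfe,0x90,0xea}
#2 dst[0x1b+4] := {0x3a,0x7b,0x6d,0xa7}
query mem[0x0c]=0xd1, mem[0x1d]=0x6d, mem[0x0b]=0x5e, mem[0x17]=0x5e, mem[0x1c]=0x7b

MEM[0x0c,0x1d,0x0b,0x17,0x1c] = d1 6d 5e 5e 7b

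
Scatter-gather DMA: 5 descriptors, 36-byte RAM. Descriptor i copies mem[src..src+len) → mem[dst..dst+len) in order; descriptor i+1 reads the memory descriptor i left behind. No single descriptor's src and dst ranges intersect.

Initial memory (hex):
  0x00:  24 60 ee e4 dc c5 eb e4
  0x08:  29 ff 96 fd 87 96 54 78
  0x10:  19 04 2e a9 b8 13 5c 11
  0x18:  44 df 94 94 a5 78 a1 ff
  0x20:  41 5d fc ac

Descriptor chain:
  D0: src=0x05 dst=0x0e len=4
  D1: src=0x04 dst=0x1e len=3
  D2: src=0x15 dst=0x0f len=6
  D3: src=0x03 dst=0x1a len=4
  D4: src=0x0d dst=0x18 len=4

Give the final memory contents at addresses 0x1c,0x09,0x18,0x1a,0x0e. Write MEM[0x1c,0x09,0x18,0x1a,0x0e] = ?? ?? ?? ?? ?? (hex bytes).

MEM[0x1c,0x09,0x18,0x1a,0x0e] = c5 ff 96 13 c5

[0] 0x05->0x0e len=4 : c5 eb e4 29
[1] 0x04->0x1e len=3 : dc c5 eb
[2] 0x15->0x0f len=6 : 13 5c 11 44 df 94
[3] 0x03->0x1a len=4 : e4 dc c5 eb
[4] 0x0d->0x18 len=4 : 96 c5 13 5c
query mem[0x1c]=0xc5, mem[0x09]=0xff, mem[0x18]=0x96, mem[0x1a]=0x13, mem[0x0e]=0xc5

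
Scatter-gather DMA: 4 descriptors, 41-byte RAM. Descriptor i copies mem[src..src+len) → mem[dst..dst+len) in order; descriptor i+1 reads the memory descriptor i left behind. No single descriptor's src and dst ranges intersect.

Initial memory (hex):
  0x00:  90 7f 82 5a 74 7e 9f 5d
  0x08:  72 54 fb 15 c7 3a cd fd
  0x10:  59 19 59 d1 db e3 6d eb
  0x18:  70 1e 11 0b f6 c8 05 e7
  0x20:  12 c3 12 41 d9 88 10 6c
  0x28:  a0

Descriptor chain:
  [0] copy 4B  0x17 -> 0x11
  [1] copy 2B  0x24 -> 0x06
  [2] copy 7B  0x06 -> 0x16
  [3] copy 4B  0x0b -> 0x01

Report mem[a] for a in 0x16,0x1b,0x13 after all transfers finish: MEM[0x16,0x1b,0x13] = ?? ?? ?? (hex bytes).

[0] 0x17->0x11 len=4 : eb 70 1e 11
[1] 0x24->0x06 len=2 : d9 88
[2] 0x06->0x16 len=7 : d9 88 72 54 fb 15 c7
[3] 0x0b->0x01 len=4 : 15 c7 3a cd
query mem[0x16]=0xd9, mem[0x1b]=0x15, mem[0x13]=0x1e

MEM[0x16,0x1b,0x13] = d9 15 1e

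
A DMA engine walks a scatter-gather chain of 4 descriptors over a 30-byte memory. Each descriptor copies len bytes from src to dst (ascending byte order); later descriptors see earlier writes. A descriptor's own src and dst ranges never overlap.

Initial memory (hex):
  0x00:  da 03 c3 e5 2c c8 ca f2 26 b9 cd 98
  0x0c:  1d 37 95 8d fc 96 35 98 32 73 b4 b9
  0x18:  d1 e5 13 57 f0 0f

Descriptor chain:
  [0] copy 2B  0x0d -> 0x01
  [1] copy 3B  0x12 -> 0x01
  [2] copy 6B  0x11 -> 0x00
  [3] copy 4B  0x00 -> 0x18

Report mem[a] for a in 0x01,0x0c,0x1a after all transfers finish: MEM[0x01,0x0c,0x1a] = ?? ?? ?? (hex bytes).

MEM[0x01,0x0c,0x1a] = 35 1d 98

D0: mem[0x01..0x02] <- [37 95]
D1: mem[0x01..0x03] <- [35 98 32]
D2: mem[0x00..0x05] <- [96 35 98 32 73 b4]
D3: mem[0x18..0x1b] <- [96 35 98 32]
query mem[0x01]=0x35, mem[0x0c]=0x1d, mem[0x1a]=0x98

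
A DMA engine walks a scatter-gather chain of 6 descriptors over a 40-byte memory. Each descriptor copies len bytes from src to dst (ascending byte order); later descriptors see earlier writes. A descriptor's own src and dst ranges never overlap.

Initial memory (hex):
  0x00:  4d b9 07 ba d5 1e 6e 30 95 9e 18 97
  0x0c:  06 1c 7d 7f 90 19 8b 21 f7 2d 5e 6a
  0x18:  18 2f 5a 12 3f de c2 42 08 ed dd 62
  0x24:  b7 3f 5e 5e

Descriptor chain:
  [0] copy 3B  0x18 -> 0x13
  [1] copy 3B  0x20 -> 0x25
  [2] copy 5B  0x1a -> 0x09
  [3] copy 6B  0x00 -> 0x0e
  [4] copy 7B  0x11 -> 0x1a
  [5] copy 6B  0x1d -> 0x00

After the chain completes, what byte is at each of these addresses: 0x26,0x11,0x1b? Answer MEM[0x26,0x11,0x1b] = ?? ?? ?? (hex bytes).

#0 dst[0x13+3] := {0x18,0x2f,0x5a}
#1 dst[0x25+3] := {0x08,0xed,0xdd}
#2 dst[0x09+5] := {0x5a,0x12,0x3f,0xde,0xc2}
#3 dst[0x0e+6] := {0x4d,0xb9,0x07,0xba,0xd5,0x1e}
#4 dst[0x1a+7] := {0xba,0xd5,0x1e,0x2f,0x5a,0x5e,0x6a}
#5 dst[0x00+6] := {0x2f,0x5a,0x5e,0x6a,0xed,0xdd}
query mem[0x26]=0xed, mem[0x11]=0xba, mem[0x1b]=0xd5

MEM[0x26,0x11,0x1b] = ed ba d5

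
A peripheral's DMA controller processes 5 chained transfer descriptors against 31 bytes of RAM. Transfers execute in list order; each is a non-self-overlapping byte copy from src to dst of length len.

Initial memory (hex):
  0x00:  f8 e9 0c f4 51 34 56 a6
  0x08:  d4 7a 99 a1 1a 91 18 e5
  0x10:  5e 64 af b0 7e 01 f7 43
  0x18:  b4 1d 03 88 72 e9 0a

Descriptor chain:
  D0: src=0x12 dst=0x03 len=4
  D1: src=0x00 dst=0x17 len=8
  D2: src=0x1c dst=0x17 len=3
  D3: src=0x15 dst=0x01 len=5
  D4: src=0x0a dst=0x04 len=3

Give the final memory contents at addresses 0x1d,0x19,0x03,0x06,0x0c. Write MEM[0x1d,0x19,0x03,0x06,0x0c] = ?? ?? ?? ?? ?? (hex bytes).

MEM[0x1d,0x19,0x03,0x06,0x0c] = 01 a6 7e 1a 1a

  after D0: wrote 4B at 0x03 = afb07e01
  after D1: wrote 8B at 0x17 = f8e90cafb07e01a6
  after D2: wrote 3B at 0x17 = 7e01a6
  after D3: wrote 5B at 0x01 = 01f77e01a6
  after D4: wrote 3B at 0x04 = 99a11a
query mem[0x1d]=0x01, mem[0x19]=0xa6, mem[0x03]=0x7e, mem[0x06]=0x1a, mem[0x0c]=0x1a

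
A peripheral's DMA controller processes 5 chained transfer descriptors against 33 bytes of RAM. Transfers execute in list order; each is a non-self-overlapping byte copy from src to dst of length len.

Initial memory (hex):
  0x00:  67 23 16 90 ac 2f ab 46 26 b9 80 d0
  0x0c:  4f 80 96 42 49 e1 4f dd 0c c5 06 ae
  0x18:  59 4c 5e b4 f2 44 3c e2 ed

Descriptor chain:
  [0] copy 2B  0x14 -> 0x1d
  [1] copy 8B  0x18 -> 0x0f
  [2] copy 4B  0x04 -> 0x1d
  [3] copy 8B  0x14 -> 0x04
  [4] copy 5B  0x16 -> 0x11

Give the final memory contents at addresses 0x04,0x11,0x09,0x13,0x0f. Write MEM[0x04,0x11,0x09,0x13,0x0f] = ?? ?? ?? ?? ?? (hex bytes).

MEM[0x04,0x11,0x09,0x13,0x0f] = 0c e2 4c 59 59

[0] 0x14->0x1d len=2 : 0c c5
[1] 0x18->0x0f len=8 : 59 4c 5e b4 f2 0c c5 e2
[2] 0x04->0x1d len=4 : ac 2f ab 46
[3] 0x14->0x04 len=8 : 0c c5 e2 ae 59 4c 5e b4
[4] 0x16->0x11 len=5 : e2 ae 59 4c 5e
query mem[0x04]=0x0c, mem[0x11]=0xe2, mem[0x09]=0x4c, mem[0x13]=0x59, mem[0x0f]=0x59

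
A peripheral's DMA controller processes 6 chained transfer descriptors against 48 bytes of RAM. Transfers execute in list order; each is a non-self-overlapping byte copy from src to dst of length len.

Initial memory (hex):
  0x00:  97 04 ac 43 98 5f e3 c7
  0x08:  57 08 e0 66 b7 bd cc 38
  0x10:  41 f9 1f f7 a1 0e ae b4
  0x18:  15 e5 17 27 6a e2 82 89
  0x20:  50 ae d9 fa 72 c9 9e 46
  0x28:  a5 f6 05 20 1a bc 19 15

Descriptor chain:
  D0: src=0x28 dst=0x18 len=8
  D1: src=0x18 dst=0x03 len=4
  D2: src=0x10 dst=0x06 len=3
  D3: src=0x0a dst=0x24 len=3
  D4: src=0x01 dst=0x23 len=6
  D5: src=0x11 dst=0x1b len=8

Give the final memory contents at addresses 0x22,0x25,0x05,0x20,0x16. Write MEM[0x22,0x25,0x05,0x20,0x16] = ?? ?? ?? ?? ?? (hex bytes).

#0 dst[0x18+8] := {0xa5,0xf6,0x05,0x20,0x1a,0xbc,0x19,0x15}
#1 dst[0x03+4] := {0xa5,0xf6,0x05,0x20}
#2 dst[0x06+3] := {0x41,0xf9,0x1f}
#3 dst[0x24+3] := {0xe0,0x66,0xb7}
#4 dst[0x23+6] := {0x04,0xac,0xa5,0xf6,0x05,0x41}
#5 dst[0x1b+8] := {0xf9,0x1f,0xf7,0xa1,0x0e,0xae,0xb4,0xa5}
query mem[0x22]=0xa5, mem[0x25]=0xa5, mem[0x05]=0x05, mem[0x20]=0xae, mem[0x16]=0xae

MEM[0x22,0x25,0x05,0x20,0x16] = a5 a5 05 ae ae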